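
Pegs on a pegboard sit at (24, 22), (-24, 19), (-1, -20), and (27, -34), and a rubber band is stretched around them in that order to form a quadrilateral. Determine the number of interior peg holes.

1725

By the shoelace formula, twice the signed area is |[24·19 − (-24)·22] + [(-24)·(-20) − (-1)·19] + [(-1)·(-34) − 27·(-20)] + [27·22 − 24·(-34)]| = 3467, so the area is 1733.5.
Along each edge there are gcd(|Δx|,|Δy|)+1 lattice points, so counting each shared vertex once the boundary has gcd(48,3) + gcd(23,39) + gcd(28,14) + gcd(3,56) = 3+1+14+1 = 19.
Pick's theorem gives I = A − B/2 + 1 = 1733.5 − 19/2 + 1 = 1725.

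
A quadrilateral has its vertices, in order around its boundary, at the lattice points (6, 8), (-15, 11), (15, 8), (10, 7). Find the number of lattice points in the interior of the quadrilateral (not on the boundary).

The shoelace formula gives twice the area as |[6·11 − (-15)·8] + [(-15)·8 − 15·11] + [15·7 − 10·8] + [10·8 − 6·7]| = 36, so the area is 18.
Along each edge there are gcd(|Δx|,|Δy|)+1 lattice points, so counting each shared vertex once the boundary has gcd(21,3) + gcd(30,3) + gcd(5,1) + gcd(4,1) = 3+3+1+1 = 8.
Pick's theorem gives I = A − B/2 + 1 = 18 − 8/2 + 1 = 15.

15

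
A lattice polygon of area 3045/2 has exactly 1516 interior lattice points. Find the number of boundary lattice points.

Pick's theorem gives A = I + B/2 − 1, so B = 2(A − I + 1) = 2(3045/2 − 1516 + 1) = 15.

15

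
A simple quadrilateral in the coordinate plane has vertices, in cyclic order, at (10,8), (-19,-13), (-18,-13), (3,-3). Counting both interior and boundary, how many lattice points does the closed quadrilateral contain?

94

The shoelace formula gives twice the area as |[10·(-13) − (-19)·8] + [(-19)·(-13) − (-18)·(-13)] + [(-18)·(-3) − 3·(-13)] + [3·8 − 10·(-3)]| = 182, so the area is 91.
Summing gcd(|Δx|,|Δy|) over the edges gives the boundary count: gcd(29,21) + gcd(1,0) + gcd(21,10) + gcd(7,11) = 1+1+1+1 = 4.
Pick's theorem gives I = A − B/2 + 1 = 91 − 4/2 + 1 = 90, so the closed region contains I + B = 90 + 4 = 94 lattice points.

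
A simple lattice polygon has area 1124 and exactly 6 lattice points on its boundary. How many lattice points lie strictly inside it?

1122

Pick's theorem A = I + B/2 − 1 rearranges to I = A − B/2 + 1 = 1124 − 6/2 + 1 = 1122.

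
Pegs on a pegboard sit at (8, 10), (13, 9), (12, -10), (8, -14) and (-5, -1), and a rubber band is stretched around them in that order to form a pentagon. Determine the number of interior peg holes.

By the shoelace formula, twice the signed area is |(8·9 − 13·10) + (13·(-10) − 12·9) + (12·(-14) − 8·(-10)) + (8·(-1) − (-5)·(-14)) + ((-5)·10 − 8·(-1))| = 504, so the area is 252.
Along each edge there are gcd(|Δx|,|Δy|)+1 lattice points, so counting each shared vertex once the boundary has gcd(5,1) + gcd(1,19) + gcd(4,4) + gcd(13,13) + gcd(13,11) = 1+1+4+13+1 = 20.
Pick's theorem gives I = A − B/2 + 1 = 252 − 20/2 + 1 = 243.

243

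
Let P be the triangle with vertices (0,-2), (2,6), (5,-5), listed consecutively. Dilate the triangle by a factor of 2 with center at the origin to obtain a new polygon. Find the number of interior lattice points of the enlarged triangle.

89

Using the shoelace formula, 2A = |(0·6 − 2·(-2)) + (2·(-5) − 5·6) + (5·(-2) − 0·(-5))| = 46, so the area is 23.
Along each edge there are gcd(|Δx|,|Δy|)+1 lattice points, so counting each shared vertex once the boundary has gcd(2,8) + gcd(3,11) + gcd(5,3) = 2+1+1 = 4.
Scaling by 2 multiplies the area by 2² = 4 (so the new area is 92) and multiplies the boundary lattice-point count by 2, giving 8.
By Pick's theorem, the interior count of the dilated polygon is 92 − 8/2 + 1 = 89.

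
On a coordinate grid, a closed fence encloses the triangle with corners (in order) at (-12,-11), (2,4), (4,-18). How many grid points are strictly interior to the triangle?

Using the shoelace formula, 2A = |[(-12)·4 − 2·(-11)] + [2·(-18) − 4·4] + [4·(-11) − (-12)·(-18)]| = 338, so the area is 169.
Along each edge there are gcd(|Δx|,|Δy|)+1 lattice points, so counting each shared vertex once the boundary has gcd(14,15) + gcd(2,22) + gcd(16,7) = 1+2+1 = 4.
By Pick's theorem A = I + B/2 − 1, so I = 169 − 4/2 + 1 = 168.

168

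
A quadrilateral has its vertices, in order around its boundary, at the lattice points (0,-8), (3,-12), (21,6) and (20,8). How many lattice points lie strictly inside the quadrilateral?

Using the shoelace formula, 2A = |[0·(-12) − 3·(-8)] + [3·6 − 21·(-12)] + [21·8 − 20·6] + [20·(-8) − 0·8]| = 182, so the area is 91.
Summing gcd(|Δx|,|Δy|) over the edges gives the boundary count: gcd(3,4) + gcd(18,18) + gcd(1,2) + gcd(20,16) = 1+18+1+4 = 24.
By Pick's theorem A = I + B/2 − 1, so I = 91 − 24/2 + 1 = 80.

80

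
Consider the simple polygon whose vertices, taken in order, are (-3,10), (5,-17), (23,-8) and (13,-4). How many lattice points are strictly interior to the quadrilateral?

The shoelace formula gives twice the area as |[(-3)·(-17) − 5·10] + [5·(-8) − 23·(-17)] + [23·(-4) − 13·(-8)] + [13·10 − (-3)·(-4)]| = 482, so the area is 241.
Along each edge there are gcd(|Δx|,|Δy|)+1 lattice points, so counting each shared vertex once the boundary has gcd(8,27) + gcd(18,9) + gcd(10,4) + gcd(16,14) = 1+9+2+2 = 14.
Pick's theorem gives I = A − B/2 + 1 = 241 − 14/2 + 1 = 235.

235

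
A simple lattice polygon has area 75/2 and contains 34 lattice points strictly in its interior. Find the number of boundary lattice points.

Pick's theorem gives A = I + B/2 − 1, so B = 2(A − I + 1) = 2(75/2 − 34 + 1) = 9.

9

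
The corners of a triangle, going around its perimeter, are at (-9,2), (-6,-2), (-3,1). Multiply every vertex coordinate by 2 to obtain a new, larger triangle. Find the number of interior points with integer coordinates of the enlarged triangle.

The shoelace formula gives twice the area as |[(-9)·(-2) − (-6)·2] + [(-6)·1 − (-3)·(-2)] + [(-3)·2 − (-9)·1]| = 21, so the area is 10.5.
Along each edge there are gcd(|Δx|,|Δy|)+1 lattice points, so counting each shared vertex once the boundary has gcd(3,4) + gcd(3,3) + gcd(6,1) = 1+3+1 = 5.
Scaling by 2 multiplies the area by 2² = 4 (so the new area is 42) and multiplies the boundary lattice-point count by 2, giving 10.
By Pick's theorem, the interior count of the dilated polygon is 42 − 10/2 + 1 = 38.

38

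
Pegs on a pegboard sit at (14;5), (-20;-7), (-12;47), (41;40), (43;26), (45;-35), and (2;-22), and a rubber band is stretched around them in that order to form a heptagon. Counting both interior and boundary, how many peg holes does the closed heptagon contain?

Using the shoelace formula, 2A = |[14·(-7) − (-20)·5] + [(-20)·47 − (-12)·(-7)] + [(-12)·40 − 41·47] + [41·26 − 43·40] + [43·(-35) − 45·26] + [45·(-22) − 2·(-35)] + [2·5 − 14·(-22)]| = 7360, so the area is 3680.
The number of boundary lattice points is Σ gcd(|Δx|,|Δy|) = gcd(34,12) + gcd(8,54) + gcd(53,7) + gcd(2,14) + gcd(2,61) + gcd(43,13) + gcd(12,27) = 2+2+1+2+1+1+3 = 12.
Pick's theorem gives I = A − B/2 + 1 = 3680 − 12/2 + 1 = 3675, so the closed region contains I + B = 3675 + 12 = 3687 lattice points.

3687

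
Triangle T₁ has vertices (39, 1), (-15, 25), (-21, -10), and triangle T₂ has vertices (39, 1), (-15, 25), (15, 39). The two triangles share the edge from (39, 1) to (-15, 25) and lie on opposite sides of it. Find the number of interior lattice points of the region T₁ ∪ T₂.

1753

The union is the simple quadrilateral with vertices (39, 1), (-21, -10), (-15, 25), (15, 39) in order.
The shoelace formula gives twice the area as |[39·(-10) − (-21)·1] + [(-21)·25 − (-15)·(-10)] + [(-15)·39 − 15·25] + [15·1 − 39·39]| = 3510, so the area is 1755.
Along each edge there are gcd(|Δx|,|Δy|)+1 lattice points, so counting each shared vertex once the boundary has gcd(60,11) + gcd(6,35) + gcd(30,14) + gcd(24,38) = 1+1+2+2 = 6.
By Pick's theorem I = A − B/2 + 1 = 1755 − 6/2 + 1 = 1753.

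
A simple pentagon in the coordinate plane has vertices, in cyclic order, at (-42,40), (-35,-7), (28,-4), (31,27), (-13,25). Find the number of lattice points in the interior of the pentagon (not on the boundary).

2280

By the shoelace formula, twice the signed area is |((-42)·(-7) − (-35)·40) + ((-35)·(-4) − 28·(-7)) + (28·27 − 31·(-4)) + (31·25 − (-13)·27) + ((-13)·40 − (-42)·25)| = 4566, so the area is 2283.
Along each edge there are gcd(|Δx|,|Δy|)+1 lattice points, so counting each shared vertex once the boundary has gcd(7,47) + gcd(63,3) + gcd(3,31) + gcd(44,2) + gcd(29,15) = 1+3+1+2+1 = 8.
Pick's theorem gives I = A − B/2 + 1 = 2283 − 8/2 + 1 = 2280.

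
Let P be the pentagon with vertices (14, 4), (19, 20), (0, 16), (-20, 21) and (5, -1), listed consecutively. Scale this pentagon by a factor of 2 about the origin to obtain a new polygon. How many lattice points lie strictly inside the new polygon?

1546

The shoelace formula gives twice the area as |(14·20 − 19·4) + (19·16 − 0·20) + (0·21 − (-20)·16) + ((-20)·(-1) − 5·21) + (5·4 − 14·(-1))| = 777, so the area is 388.5.
Summing gcd(|Δx|,|Δy|) over the edges gives the boundary count: gcd(5,16) + gcd(19,4) + gcd(20,5) + gcd(25,22) + gcd(9,5) = 1+1+5+1+1 = 9.
Scaling by 2 multiplies the area by 2² = 4 (so the new area is 1554) and multiplies the boundary lattice-point count by 2, giving 18.
By Pick's theorem, the interior count of the dilated polygon is 1554 − 18/2 + 1 = 1546.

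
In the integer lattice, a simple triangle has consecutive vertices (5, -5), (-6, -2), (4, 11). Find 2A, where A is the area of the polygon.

173

By the shoelace formula, twice the signed area is |[5·(-2) − (-6)·(-5)] + [(-6)·11 − 4·(-2)] + [4·(-5) − 5·11]| = 173, so the area is 86.5.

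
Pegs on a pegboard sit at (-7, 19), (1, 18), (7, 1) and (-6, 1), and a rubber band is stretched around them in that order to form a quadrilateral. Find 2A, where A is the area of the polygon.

The shoelace formula gives twice the area as |[(-7)·18 − 1·19] + [1·1 − 7·18] + [7·1 − (-6)·1] + [(-6)·19 − (-7)·1]| = 364, so the area is 182.

364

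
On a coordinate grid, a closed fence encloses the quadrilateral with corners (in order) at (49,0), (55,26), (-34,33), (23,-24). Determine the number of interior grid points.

2573

Using the shoelace formula, 2A = |(49·26 − 55·0) + (55·33 − (-34)·26) + ((-34)·(-24) − 23·33) + (23·0 − 49·(-24))| = 5206, so the area is 2603.
Summing gcd(|Δx|,|Δy|) over the edges gives the boundary count: gcd(6,26) + gcd(89,7) + gcd(57,57) + gcd(26,24) = 2+1+57+2 = 62.
Pick's theorem gives I = A − B/2 + 1 = 2603 − 62/2 + 1 = 2573.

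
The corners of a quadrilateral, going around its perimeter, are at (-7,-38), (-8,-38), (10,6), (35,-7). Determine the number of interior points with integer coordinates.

681

Using the shoelace formula, 2A = |[(-7)·(-38) − (-8)·(-38)] + [(-8)·6 − 10·(-38)] + [10·(-7) − 35·6] + [35·(-38) − (-7)·(-7)]| = 1365, so the area is 1365/2.
Along each edge there are gcd(|Δx|,|Δy|)+1 lattice points, so counting each shared vertex once the boundary has gcd(1,0) + gcd(18,44) + gcd(25,13) + gcd(42,31) = 1+2+1+1 = 5.
Pick's theorem gives I = A − B/2 + 1 = 1365/2 − 5/2 + 1 = 681.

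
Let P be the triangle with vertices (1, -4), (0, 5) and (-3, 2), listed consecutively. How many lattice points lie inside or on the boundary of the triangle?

By the shoelace formula, twice the signed area is |(1·5 − 0·(-4)) + (0·2 − (-3)·5) + ((-3)·(-4) − 1·2)| = 30, so the area is 15.
Along each edge there are gcd(|Δx|,|Δy|)+1 lattice points, so counting each shared vertex once the boundary has gcd(1,9) + gcd(3,3) + gcd(4,6) = 1+3+2 = 6.
Pick's theorem gives I = A − B/2 + 1 = 15 − 6/2 + 1 = 13, so the closed region contains I + B = 13 + 6 = 19 lattice points.

19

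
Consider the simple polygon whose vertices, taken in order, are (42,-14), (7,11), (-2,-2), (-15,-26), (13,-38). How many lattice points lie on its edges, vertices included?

Along each edge there are gcd(|Δx|,|Δy|)+1 lattice points, so counting each shared vertex once the boundary has gcd(35,25) + gcd(9,13) + gcd(13,24) + gcd(28,12) + gcd(29,24) = 5+1+1+4+1 = 12.

12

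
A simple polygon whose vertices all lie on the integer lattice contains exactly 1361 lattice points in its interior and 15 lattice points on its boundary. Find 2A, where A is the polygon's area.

By Pick's theorem, A = I + B/2 − 1 = 1361 + 15/2 − 1 = 2735/2.
Hence 2A = 2735.

2735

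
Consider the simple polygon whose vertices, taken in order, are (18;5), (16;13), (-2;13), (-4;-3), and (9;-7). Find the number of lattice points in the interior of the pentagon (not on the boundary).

Using the shoelace formula, 2A = |[18·13 − 16·5] + [16·13 − (-2)·13] + [(-2)·(-3) − (-4)·13] + [(-4)·(-7) − 9·(-3)] + [9·5 − 18·(-7)]| = 672, so the area is 336.
Along each edge there are gcd(|Δx|,|Δy|)+1 lattice points, so counting each shared vertex once the boundary has gcd(2,8) + gcd(18,0) + gcd(2,16) + gcd(13,4) + gcd(9,12) = 2+18+2+1+3 = 26.
Pick's theorem gives I = A − B/2 + 1 = 336 − 26/2 + 1 = 324.

324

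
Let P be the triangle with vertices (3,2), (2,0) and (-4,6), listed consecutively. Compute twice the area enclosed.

18

By the shoelace formula, twice the signed area is |[3·0 − 2·2] + [2·6 − (-4)·0] + [(-4)·2 − 3·6]| = 18, so the area is 9.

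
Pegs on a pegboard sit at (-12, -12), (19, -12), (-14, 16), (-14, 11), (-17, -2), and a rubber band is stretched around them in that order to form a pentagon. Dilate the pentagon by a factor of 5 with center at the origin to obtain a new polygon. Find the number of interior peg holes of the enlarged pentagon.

The shoelace formula gives twice the area as |[(-12)·(-12) − 19·(-12)] + [19·16 − (-14)·(-12)] + [(-14)·11 − (-14)·16] + [(-14)·(-2) − (-17)·11] + [(-17)·(-12) − (-12)·(-2)]| = 973, so the area is 973/2.
Summing gcd(|Δx|,|Δy|) over the edges gives the boundary count: gcd(31,0) + gcd(33,28) + gcd(0,5) + gcd(3,13) + gcd(5,10) = 31+1+5+1+5 = 43.
Scaling by 5 multiplies the area by 5² = 25 (so the new area is 24325/2) and multiplies the boundary lattice-point count by 5, giving 215.
By Pick's theorem, the interior count of the dilated polygon is 24325/2 − 215/2 + 1 = 12056.

12056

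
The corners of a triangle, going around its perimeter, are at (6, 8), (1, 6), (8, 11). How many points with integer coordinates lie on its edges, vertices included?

The number of boundary lattice points is Σ gcd(|Δx|,|Δy|) = gcd(5,2) + gcd(7,5) + gcd(2,3) = 1+1+1 = 3.

3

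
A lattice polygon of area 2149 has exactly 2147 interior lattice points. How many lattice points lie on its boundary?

Pick's theorem gives A = I + B/2 − 1, so B = 2(A − I + 1) = 2(2149 − 2147 + 1) = 6.

6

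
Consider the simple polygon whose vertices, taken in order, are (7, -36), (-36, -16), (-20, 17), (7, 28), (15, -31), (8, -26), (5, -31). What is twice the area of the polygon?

3879

The shoelace formula gives twice the area as |(7·(-16) − (-36)·(-36)) + ((-36)·17 − (-20)·(-16)) + ((-20)·28 − 7·17) + (7·(-31) − 15·28) + (15·(-26) − 8·(-31)) + (8·(-31) − 5·(-26)) + (5·(-36) − 7·(-31))| = 3879, so the area is 3879/2.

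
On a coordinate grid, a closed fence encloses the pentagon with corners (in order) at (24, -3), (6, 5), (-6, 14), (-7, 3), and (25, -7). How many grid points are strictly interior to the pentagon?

Using the shoelace formula, 2A = |[24·5 − 6·(-3)] + [6·14 − (-6)·5] + [(-6)·3 − (-7)·14] + [(-7)·(-7) − 25·3] + [25·(-3) − 24·(-7)]| = 399, so the area is 199.5.
Along each edge there are gcd(|Δx|,|Δy|)+1 lattice points, so counting each shared vertex once the boundary has gcd(18,8) + gcd(12,9) + gcd(1,11) + gcd(32,10) + gcd(1,4) = 2+3+1+2+1 = 9.
By Pick's theorem A = I + B/2 − 1, so I = 199.5 − 9/2 + 1 = 196.

196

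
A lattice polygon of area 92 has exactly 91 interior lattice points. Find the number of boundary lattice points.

4

Pick's theorem gives A = I + B/2 − 1, so B = 2(A − I + 1) = 2(92 − 91 + 1) = 4.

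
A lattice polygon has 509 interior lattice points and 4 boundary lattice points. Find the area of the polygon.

By Pick's theorem, A = I + B/2 − 1 = 509 + 4/2 − 1 = 510.

510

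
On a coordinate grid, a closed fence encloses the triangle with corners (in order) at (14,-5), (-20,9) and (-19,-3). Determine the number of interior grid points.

By the shoelace formula, twice the signed area is |[14·9 − (-20)·(-5)] + [(-20)·(-3) − (-19)·9] + [(-19)·(-5) − 14·(-3)]| = 394, so the area is 197.
Summing gcd(|Δx|,|Δy|) over the edges gives the boundary count: gcd(34,14) + gcd(1,12) + gcd(33,2) = 2+1+1 = 4.
Pick's theorem gives I = A − B/2 + 1 = 197 − 4/2 + 1 = 196.

196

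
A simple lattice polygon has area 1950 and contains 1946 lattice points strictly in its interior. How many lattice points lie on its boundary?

10

Pick's theorem gives A = I + B/2 − 1, so B = 2(A − I + 1) = 2(1950 − 1946 + 1) = 10.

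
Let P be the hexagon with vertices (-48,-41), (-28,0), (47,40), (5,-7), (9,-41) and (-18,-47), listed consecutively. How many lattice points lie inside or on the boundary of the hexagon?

By the shoelace formula, twice the signed area is |[(-48)·0 − (-28)·(-41)] + [(-28)·40 − 47·0] + [47·(-7) − 5·40] + [5·(-41) − 9·(-7)] + [9·(-47) − (-18)·(-41)] + [(-18)·(-41) − (-48)·(-47)]| = 5618, so the area is 2809.
Along each edge there are gcd(|Δx|,|Δy|)+1 lattice points, so counting each shared vertex once the boundary has gcd(20,41) + gcd(75,40) + gcd(42,47) + gcd(4,34) + gcd(27,6) + gcd(30,6) = 1+5+1+2+3+6 = 18.
Pick's theorem gives I = A − B/2 + 1 = 2809 − 18/2 + 1 = 2801, so the closed region contains I + B = 2801 + 18 = 2819 lattice points.

2819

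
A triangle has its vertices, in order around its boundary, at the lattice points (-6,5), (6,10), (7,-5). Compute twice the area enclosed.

185

The shoelace formula gives twice the area as |[(-6)·10 − 6·5] + [6·(-5) − 7·10] + [7·5 − (-6)·(-5)]| = 185, so the area is 185/2.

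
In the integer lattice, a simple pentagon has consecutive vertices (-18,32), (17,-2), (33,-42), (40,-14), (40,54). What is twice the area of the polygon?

5034

By the shoelace formula, twice the signed area is |[(-18)·(-2) − 17·32] + [17·(-42) − 33·(-2)] + [33·(-14) − 40·(-42)] + [40·54 − 40·(-14)] + [40·32 − (-18)·54]| = 5034, so the area is 2517.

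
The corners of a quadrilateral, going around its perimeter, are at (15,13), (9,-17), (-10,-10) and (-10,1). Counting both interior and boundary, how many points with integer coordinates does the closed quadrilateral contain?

454

The shoelace formula gives twice the area as |[15·(-17) − 9·13] + [9·(-10) − (-10)·(-17)] + [(-10)·1 − (-10)·(-10)] + [(-10)·13 − 15·1]| = 887, so the area is 443.5.
Summing gcd(|Δx|,|Δy|) over the edges gives the boundary count: gcd(6,30) + gcd(19,7) + gcd(0,11) + gcd(25,12) = 6+1+11+1 = 19.
Pick's theorem gives I = A − B/2 + 1 = 443.5 − 19/2 + 1 = 435, so the closed region contains I + B = 435 + 19 = 454 lattice points.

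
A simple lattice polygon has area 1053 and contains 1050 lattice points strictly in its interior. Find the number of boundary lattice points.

Pick's theorem gives A = I + B/2 − 1, so B = 2(A − I + 1) = 2(1053 − 1050 + 1) = 8.

8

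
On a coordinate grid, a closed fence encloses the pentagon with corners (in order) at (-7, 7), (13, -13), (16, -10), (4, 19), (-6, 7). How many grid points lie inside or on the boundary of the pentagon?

300

Using the shoelace formula, 2A = |[(-7)·(-13) − 13·7] + [13·(-10) − 16·(-13)] + [16·19 − 4·(-10)] + [4·7 − (-6)·19] + [(-6)·7 − (-7)·7]| = 571, so the area is 571/2.
Along each edge there are gcd(|Δx|,|Δy|)+1 lattice points, so counting each shared vertex once the boundary has gcd(20,20) + gcd(3,3) + gcd(12,29) + gcd(10,12) + gcd(1,0) = 20+3+1+2+1 = 27.
Pick's theorem gives I = A − B/2 + 1 = 571/2 − 27/2 + 1 = 273, so the closed region contains I + B = 273 + 27 = 300 lattice points.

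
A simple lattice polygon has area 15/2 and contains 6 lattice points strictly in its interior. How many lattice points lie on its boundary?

5

Pick's theorem gives A = I + B/2 − 1, so B = 2(A − I + 1) = 2(15/2 − 6 + 1) = 5.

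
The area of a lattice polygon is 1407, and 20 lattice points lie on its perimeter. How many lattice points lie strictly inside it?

1398

Pick's theorem A = I + B/2 − 1 rearranges to I = A − B/2 + 1 = 1407 − 20/2 + 1 = 1398.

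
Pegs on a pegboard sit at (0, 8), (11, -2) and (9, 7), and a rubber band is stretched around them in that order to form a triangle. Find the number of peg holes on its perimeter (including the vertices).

3

The number of boundary lattice points is Σ gcd(|Δx|,|Δy|) = gcd(11,10) + gcd(2,9) + gcd(9,1) = 1+1+1 = 3.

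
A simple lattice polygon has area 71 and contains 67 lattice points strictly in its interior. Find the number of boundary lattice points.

10

Pick's theorem gives A = I + B/2 − 1, so B = 2(A − I + 1) = 2(71 − 67 + 1) = 10.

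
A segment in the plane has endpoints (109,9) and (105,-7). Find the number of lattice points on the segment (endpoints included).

The number of lattice points on a segment between lattice points is gcd(|Δx|,|Δy|) + 1 = gcd(4,16) + 1 = 4 + 1 = 5.

5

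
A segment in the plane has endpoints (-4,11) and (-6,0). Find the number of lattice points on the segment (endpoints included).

The number of lattice points on a segment between lattice points is gcd(|Δx|,|Δy|) + 1 = gcd(2,11) + 1 = 1 + 1 = 2.

2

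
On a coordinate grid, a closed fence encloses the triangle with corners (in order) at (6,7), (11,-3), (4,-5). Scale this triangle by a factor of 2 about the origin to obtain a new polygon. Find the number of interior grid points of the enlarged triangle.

Using the shoelace formula, 2A = |[6·(-3) − 11·7] + [11·(-5) − 4·(-3)] + [4·7 − 6·(-5)]| = 80, so the area is 40.
Along each edge there are gcd(|Δx|,|Δy|)+1 lattice points, so counting each shared vertex once the boundary has gcd(5,10) + gcd(7,2) + gcd(2,12) = 5+1+2 = 8.
Scaling by 2 multiplies the area by 2² = 4 (so the new area is 160) and multiplies the boundary lattice-point count by 2, giving 16.
By Pick's theorem, the interior count of the dilated polygon is 160 − 16/2 + 1 = 153.

153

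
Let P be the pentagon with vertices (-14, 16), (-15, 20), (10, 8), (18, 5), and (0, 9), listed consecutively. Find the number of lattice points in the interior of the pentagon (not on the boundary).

By the shoelace formula, twice the signed area is |[(-14)·20 − (-15)·16] + [(-15)·8 − 10·20] + [10·5 − 18·8] + [18·9 − 0·5] + [0·16 − (-14)·9]| = 166, so the area is 83.
Summing gcd(|Δx|,|Δy|) over the edges gives the boundary count: gcd(1,4) + gcd(25,12) + gcd(8,3) + gcd(18,4) + gcd(14,7) = 1+1+1+2+7 = 12.
Pick's theorem gives I = A − B/2 + 1 = 83 − 12/2 + 1 = 78.

78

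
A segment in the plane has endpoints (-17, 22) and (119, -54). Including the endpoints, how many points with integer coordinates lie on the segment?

The number of lattice points on a segment between lattice points is gcd(|Δx|,|Δy|) + 1 = gcd(136,76) + 1 = 4 + 1 = 5.

5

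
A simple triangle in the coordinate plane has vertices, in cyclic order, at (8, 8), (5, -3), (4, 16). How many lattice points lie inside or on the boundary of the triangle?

By the shoelace formula, twice the signed area is |(8·(-3) − 5·8) + (5·16 − 4·(-3)) + (4·8 − 8·16)| = 68, so the area is 34.
Summing gcd(|Δx|,|Δy|) over the edges gives the boundary count: gcd(3,11) + gcd(1,19) + gcd(4,8) = 1+1+4 = 6.
Pick's theorem gives I = A − B/2 + 1 = 34 − 6/2 + 1 = 32, so the closed region contains I + B = 32 + 6 = 38 lattice points.

38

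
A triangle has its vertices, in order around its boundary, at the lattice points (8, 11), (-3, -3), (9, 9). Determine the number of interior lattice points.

Using the shoelace formula, 2A = |(8·(-3) − (-3)·11) + ((-3)·9 − 9·(-3)) + (9·11 − 8·9)| = 36, so the area is 18.
Along each edge there are gcd(|Δx|,|Δy|)+1 lattice points, so counting each shared vertex once the boundary has gcd(11,14) + gcd(12,12) + gcd(1,2) = 1+12+1 = 14.
Pick's theorem gives I = A − B/2 + 1 = 18 − 14/2 + 1 = 12.

12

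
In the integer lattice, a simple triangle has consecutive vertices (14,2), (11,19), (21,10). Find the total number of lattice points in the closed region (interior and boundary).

The shoelace formula gives twice the area as |(14·19 − 11·2) + (11·10 − 21·19) + (21·2 − 14·10)| = 143, so the area is 143/2.
The number of boundary lattice points is Σ gcd(|Δx|,|Δy|) = gcd(3,17) + gcd(10,9) + gcd(7,8) = 1+1+1 = 3.
Pick's theorem gives I = A − B/2 + 1 = 143/2 − 3/2 + 1 = 71, so the closed region contains I + B = 71 + 3 = 74 lattice points.

74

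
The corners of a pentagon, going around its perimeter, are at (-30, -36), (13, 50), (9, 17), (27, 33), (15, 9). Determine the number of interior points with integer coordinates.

922

The shoelace formula gives twice the area as |((-30)·50 − 13·(-36)) + (13·17 − 9·50) + (9·33 − 27·17) + (27·9 − 15·33) + (15·(-36) − (-30)·9)| = 1945, so the area is 1945/2.
The number of boundary lattice points is Σ gcd(|Δx|,|Δy|) = gcd(43,86) + gcd(4,33) + gcd(18,16) + gcd(12,24) + gcd(45,45) = 43+1+2+12+45 = 103.
Pick's theorem gives I = A − B/2 + 1 = 1945/2 − 103/2 + 1 = 922.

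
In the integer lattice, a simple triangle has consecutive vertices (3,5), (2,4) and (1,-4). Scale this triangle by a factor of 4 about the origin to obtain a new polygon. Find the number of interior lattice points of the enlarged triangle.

51

The shoelace formula gives twice the area as |[3·4 − 2·5] + [2·(-4) − 1·4] + [1·5 − 3·(-4)]| = 7, so the area is 3.5.
The number of boundary lattice points is Σ gcd(|Δx|,|Δy|) = gcd(1,1) + gcd(1,8) + gcd(2,9) = 1+1+1 = 3.
Scaling by 4 multiplies the area by 4² = 16 (so the new area is 56) and multiplies the boundary lattice-point count by 4, giving 12.
By Pick's theorem, the interior count of the dilated polygon is 56 − 12/2 + 1 = 51.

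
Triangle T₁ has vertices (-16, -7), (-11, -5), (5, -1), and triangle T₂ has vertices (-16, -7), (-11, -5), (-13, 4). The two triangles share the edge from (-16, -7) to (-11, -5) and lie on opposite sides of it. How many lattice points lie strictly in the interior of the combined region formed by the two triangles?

The union is the simple quadrilateral with vertices (-16, -7), (5, -1), (-11, -5), (-13, 4) in order.
The shoelace formula gives twice the area as |((-16)·(-1) − 5·(-7)) + (5·(-5) − (-11)·(-1)) + ((-11)·4 − (-13)·(-5)) + ((-13)·(-7) − (-16)·4)| = 61, so the area is 61/2.
The number of boundary lattice points is Σ gcd(|Δx|,|Δy|) = gcd(21,6) + gcd(16,4) + gcd(2,9) + gcd(3,11) = 3+4+1+1 = 9.
By Pick's theorem I = A − B/2 + 1 = 61/2 − 9/2 + 1 = 27.

27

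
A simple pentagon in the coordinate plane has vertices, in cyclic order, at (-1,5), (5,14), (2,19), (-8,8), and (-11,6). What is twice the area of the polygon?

By the shoelace formula, twice the signed area is |((-1)·14 − 5·5) + (5·19 − 2·14) + (2·8 − (-8)·19) + ((-8)·6 − (-11)·8) + ((-11)·5 − (-1)·6)| = 187, so the area is 93.5.

187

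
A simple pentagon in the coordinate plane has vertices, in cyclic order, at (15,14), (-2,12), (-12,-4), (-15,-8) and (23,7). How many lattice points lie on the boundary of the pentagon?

6

Along each edge there are gcd(|Δx|,|Δy|)+1 lattice points, so counting each shared vertex once the boundary has gcd(17,2) + gcd(10,16) + gcd(3,4) + gcd(38,15) + gcd(8,7) = 1+2+1+1+1 = 6.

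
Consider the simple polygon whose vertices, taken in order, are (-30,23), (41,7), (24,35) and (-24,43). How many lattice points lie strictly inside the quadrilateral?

Using the shoelace formula, 2A = |((-30)·7 − 41·23) + (41·35 − 24·7) + (24·43 − (-24)·35) + ((-24)·23 − (-30)·43)| = 2724, so the area is 1362.
The number of boundary lattice points is Σ gcd(|Δx|,|Δy|) = gcd(71,16) + gcd(17,28) + gcd(48,8) + gcd(6,20) = 1+1+8+2 = 12.
By Pick's theorem A = I + B/2 − 1, so I = 1362 − 12/2 + 1 = 1357.

1357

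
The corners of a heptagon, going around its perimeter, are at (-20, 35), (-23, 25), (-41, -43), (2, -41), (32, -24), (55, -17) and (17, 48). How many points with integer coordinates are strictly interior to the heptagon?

5302

Using the shoelace formula, 2A = |((-20)·25 − (-23)·35) + ((-23)·(-43) − (-41)·25) + ((-41)·(-41) − 2·(-43)) + (2·(-24) − 32·(-41)) + (32·(-17) − 55·(-24)) + (55·48 − 17·(-17)) + (17·35 − (-20)·48)| = 10610, so the area is 5305.
The number of boundary lattice points is Σ gcd(|Δx|,|Δy|) = gcd(3,10) + gcd(18,68) + gcd(43,2) + gcd(30,17) + gcd(23,7) + gcd(38,65) + gcd(37,13) = 1+2+1+1+1+1+1 = 8.
Pick's theorem gives I = A − B/2 + 1 = 5305 − 8/2 + 1 = 5302.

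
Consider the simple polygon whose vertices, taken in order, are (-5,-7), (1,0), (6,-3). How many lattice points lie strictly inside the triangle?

Using the shoelace formula, 2A = |[(-5)·0 − 1·(-7)] + [1·(-3) − 6·0] + [6·(-7) − (-5)·(-3)]| = 53, so the area is 53/2.
The number of boundary lattice points is Σ gcd(|Δx|,|Δy|) = gcd(6,7) + gcd(5,3) + gcd(11,4) = 1+1+1 = 3.
By Pick's theorem A = I + B/2 − 1, so I = 53/2 − 3/2 + 1 = 26.

26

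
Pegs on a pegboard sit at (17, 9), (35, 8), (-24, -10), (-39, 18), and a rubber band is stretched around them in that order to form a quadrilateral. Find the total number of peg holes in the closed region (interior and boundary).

911

Using the shoelace formula, 2A = |[17·8 − 35·9] + [35·(-10) − (-24)·8] + [(-24)·18 − (-39)·(-10)] + [(-39)·9 − 17·18]| = 1816, so the area is 908.
Along each edge there are gcd(|Δx|,|Δy|)+1 lattice points, so counting each shared vertex once the boundary has gcd(18,1) + gcd(59,18) + gcd(15,28) + gcd(56,9) = 1+1+1+1 = 4.
Pick's theorem gives I = A − B/2 + 1 = 908 − 4/2 + 1 = 907, so the closed region contains I + B = 907 + 4 = 911 lattice points.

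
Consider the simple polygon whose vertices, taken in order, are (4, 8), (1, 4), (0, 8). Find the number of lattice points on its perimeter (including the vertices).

6

The number of boundary lattice points is Σ gcd(|Δx|,|Δy|) = gcd(3,4) + gcd(1,4) + gcd(4,0) = 1+1+4 = 6.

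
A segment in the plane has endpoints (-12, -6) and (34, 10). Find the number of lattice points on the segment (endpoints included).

The number of lattice points on a segment between lattice points is gcd(|Δx|,|Δy|) + 1 = gcd(46,16) + 1 = 2 + 1 = 3.

3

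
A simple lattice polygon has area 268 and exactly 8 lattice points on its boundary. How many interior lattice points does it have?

From Pick's theorem, I = A − B/2 + 1 = 268 − 8/2 + 1 = 265.

265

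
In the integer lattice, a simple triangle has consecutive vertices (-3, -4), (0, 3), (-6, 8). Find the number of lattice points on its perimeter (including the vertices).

Along each edge there are gcd(|Δx|,|Δy|)+1 lattice points, so counting each shared vertex once the boundary has gcd(3,7) + gcd(6,5) + gcd(3,12) = 1+1+3 = 5.

5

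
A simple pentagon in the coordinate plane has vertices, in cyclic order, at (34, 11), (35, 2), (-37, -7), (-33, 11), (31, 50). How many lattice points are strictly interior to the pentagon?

Using the shoelace formula, 2A = |(34·2 − 35·11) + (35·(-7) − (-37)·2) + ((-37)·11 − (-33)·(-7)) + ((-33)·50 − 31·11) + (31·11 − 34·50)| = 4476, so the area is 2238.
Summing gcd(|Δx|,|Δy|) over the edges gives the boundary count: gcd(1,9) + gcd(72,9) + gcd(4,18) + gcd(64,39) + gcd(3,39) = 1+9+2+1+3 = 16.
Pick's theorem gives I = A − B/2 + 1 = 2238 − 16/2 + 1 = 2231.

2231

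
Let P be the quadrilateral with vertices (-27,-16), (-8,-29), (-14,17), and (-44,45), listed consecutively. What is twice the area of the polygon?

Using the shoelace formula, 2A = |((-27)·(-29) − (-8)·(-16)) + ((-8)·17 − (-14)·(-29)) + ((-14)·45 − (-44)·17) + ((-44)·(-16) − (-27)·45)| = 2150, so the area is 1075.

2150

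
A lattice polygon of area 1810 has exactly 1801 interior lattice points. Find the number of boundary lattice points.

20

Pick's theorem gives A = I + B/2 − 1, so B = 2(A − I + 1) = 2(1810 − 1801 + 1) = 20.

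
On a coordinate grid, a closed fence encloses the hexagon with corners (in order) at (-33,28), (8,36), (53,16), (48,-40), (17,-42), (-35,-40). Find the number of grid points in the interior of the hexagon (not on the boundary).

5928

By the shoelace formula, twice the signed area is |[(-33)·36 − 8·28] + [8·16 − 53·36] + [53·(-40) − 48·16] + [48·(-42) − 17·(-40)] + [17·(-40) − (-35)·(-42)] + [(-35)·28 − (-33)·(-40)]| = 11866, so the area is 5933.
The number of boundary lattice points is Σ gcd(|Δx|,|Δy|) = gcd(41,8) + gcd(45,20) + gcd(5,56) + gcd(31,2) + gcd(52,2) + gcd(2,68) = 1+5+1+1+2+2 = 12.
By Pick's theorem A = I + B/2 − 1, so I = 5933 − 12/2 + 1 = 5928.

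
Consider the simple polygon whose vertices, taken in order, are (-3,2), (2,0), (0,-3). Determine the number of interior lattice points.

9

The shoelace formula gives twice the area as |((-3)·0 − 2·2) + (2·(-3) − 0·0) + (0·2 − (-3)·(-3))| = 19, so the area is 9.5.
Summing gcd(|Δx|,|Δy|) over the edges gives the boundary count: gcd(5,2) + gcd(2,3) + gcd(3,5) = 1+1+1 = 3.
By Pick's theorem A = I + B/2 − 1, so I = 9.5 − 3/2 + 1 = 9.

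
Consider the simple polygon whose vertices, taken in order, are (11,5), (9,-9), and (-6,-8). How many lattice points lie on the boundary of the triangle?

4

Summing gcd(|Δx|,|Δy|) over the edges gives the boundary count: gcd(2,14) + gcd(15,1) + gcd(17,13) = 2+1+1 = 4.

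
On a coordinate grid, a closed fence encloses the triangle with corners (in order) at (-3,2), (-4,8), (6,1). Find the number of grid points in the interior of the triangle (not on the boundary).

Using the shoelace formula, 2A = |((-3)·8 − (-4)·2) + ((-4)·1 − 6·8) + (6·2 − (-3)·1)| = 53, so the area is 26.5.
The number of boundary lattice points is Σ gcd(|Δx|,|Δy|) = gcd(1,6) + gcd(10,7) + gcd(9,1) = 1+1+1 = 3.
By Pick's theorem A = I + B/2 − 1, so I = 26.5 − 3/2 + 1 = 26.

26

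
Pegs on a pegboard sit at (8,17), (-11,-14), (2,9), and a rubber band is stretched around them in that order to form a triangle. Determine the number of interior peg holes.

By the shoelace formula, twice the signed area is |[8·(-14) − (-11)·17] + [(-11)·9 − 2·(-14)] + [2·17 − 8·9]| = 34, so the area is 17.
Summing gcd(|Δx|,|Δy|) over the edges gives the boundary count: gcd(19,31) + gcd(13,23) + gcd(6,8) = 1+1+2 = 4.
By Pick's theorem A = I + B/2 − 1, so I = 17 − 4/2 + 1 = 16.

16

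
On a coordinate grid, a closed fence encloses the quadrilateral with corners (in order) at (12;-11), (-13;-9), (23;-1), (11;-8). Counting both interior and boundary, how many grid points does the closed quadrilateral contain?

By the shoelace formula, twice the signed area is |[12·(-9) − (-13)·(-11)] + [(-13)·(-1) − 23·(-9)] + [23·(-8) − 11·(-1)] + [11·(-11) − 12·(-8)]| = 229, so the area is 114.5.
The number of boundary lattice points is Σ gcd(|Δx|,|Δy|) = gcd(25,2) + gcd(36,8) + gcd(12,7) + gcd(1,3) = 1+4+1+1 = 7.
Pick's theorem gives I = A − B/2 + 1 = 114.5 − 7/2 + 1 = 112, so the closed region contains I + B = 112 + 7 = 119 lattice points.

119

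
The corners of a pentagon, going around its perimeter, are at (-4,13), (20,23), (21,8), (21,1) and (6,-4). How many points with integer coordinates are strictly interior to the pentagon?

418

By the shoelace formula, twice the signed area is |((-4)·23 − 20·13) + (20·8 − 21·23) + (21·1 − 21·8) + (21·(-4) − 6·1) + (6·13 − (-4)·(-4))| = 850, so the area is 425.
Summing gcd(|Δx|,|Δy|) over the edges gives the boundary count: gcd(24,10) + gcd(1,15) + gcd(0,7) + gcd(15,5) + gcd(10,17) = 2+1+7+5+1 = 16.
Pick's theorem gives I = A − B/2 + 1 = 425 − 16/2 + 1 = 418.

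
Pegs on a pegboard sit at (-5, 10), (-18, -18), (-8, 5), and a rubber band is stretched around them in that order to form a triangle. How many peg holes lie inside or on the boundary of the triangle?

12

The shoelace formula gives twice the area as |[(-5)·(-18) − (-18)·10] + [(-18)·5 − (-8)·(-18)] + [(-8)·10 − (-5)·5]| = 19, so the area is 9.5.
The number of boundary lattice points is Σ gcd(|Δx|,|Δy|) = gcd(13,28) + gcd(10,23) + gcd(3,5) = 1+1+1 = 3.
Pick's theorem gives I = A − B/2 + 1 = 9.5 − 3/2 + 1 = 9, so the closed region contains I + B = 9 + 3 = 12 lattice points.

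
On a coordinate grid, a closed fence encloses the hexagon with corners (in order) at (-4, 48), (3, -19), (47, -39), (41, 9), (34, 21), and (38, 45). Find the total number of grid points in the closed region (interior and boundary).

Using the shoelace formula, 2A = |[(-4)·(-19) − 3·48] + [3·(-39) − 47·(-19)] + [47·9 − 41·(-39)] + [41·21 − 34·9] + [34·45 − 38·21] + [38·48 − (-4)·45]| = 6021, so the area is 3010.5.
The number of boundary lattice points is Σ gcd(|Δx|,|Δy|) = gcd(7,67) + gcd(44,20) + gcd(6,48) + gcd(7,12) + gcd(4,24) + gcd(42,3) = 1+4+6+1+4+3 = 19.
Pick's theorem gives I = A − B/2 + 1 = 3010.5 − 19/2 + 1 = 3002, so the closed region contains I + B = 3002 + 19 = 3021 lattice points.

3021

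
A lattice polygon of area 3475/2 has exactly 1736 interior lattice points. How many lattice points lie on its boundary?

Pick's theorem gives A = I + B/2 − 1, so B = 2(A − I + 1) = 2(3475/2 − 1736 + 1) = 5.

5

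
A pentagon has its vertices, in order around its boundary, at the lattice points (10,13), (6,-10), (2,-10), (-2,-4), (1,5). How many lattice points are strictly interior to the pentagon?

140

The shoelace formula gives twice the area as |[10·(-10) − 6·13] + [6·(-10) − 2·(-10)] + [2·(-4) − (-2)·(-10)] + [(-2)·5 − 1·(-4)] + [1·13 − 10·5]| = 289, so the area is 289/2.
The number of boundary lattice points is Σ gcd(|Δx|,|Δy|) = gcd(4,23) + gcd(4,0) + gcd(4,6) + gcd(3,9) + gcd(9,8) = 1+4+2+3+1 = 11.
Pick's theorem gives I = A − B/2 + 1 = 289/2 − 11/2 + 1 = 140.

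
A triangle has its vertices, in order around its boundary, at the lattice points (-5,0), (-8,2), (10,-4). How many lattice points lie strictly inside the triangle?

By the shoelace formula, twice the signed area is |[(-5)·2 − (-8)·0] + [(-8)·(-4) − 10·2] + [10·0 − (-5)·(-4)]| = 18, so the area is 9.
Summing gcd(|Δx|,|Δy|) over the edges gives the boundary count: gcd(3,2) + gcd(18,6) + gcd(15,4) = 1+6+1 = 8.
By Pick's theorem A = I + B/2 − 1, so I = 9 − 8/2 + 1 = 6.

6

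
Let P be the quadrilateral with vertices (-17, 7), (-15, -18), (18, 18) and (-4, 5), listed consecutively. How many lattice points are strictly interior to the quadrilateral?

340

Using the shoelace formula, 2A = |((-17)·(-18) − (-15)·7) + ((-15)·18 − 18·(-18)) + (18·5 − (-4)·18) + ((-4)·7 − (-17)·5)| = 684, so the area is 342.
Along each edge there are gcd(|Δx|,|Δy|)+1 lattice points, so counting each shared vertex once the boundary has gcd(2,25) + gcd(33,36) + gcd(22,13) + gcd(13,2) = 1+3+1+1 = 6.
Pick's theorem gives I = A − B/2 + 1 = 342 − 6/2 + 1 = 340.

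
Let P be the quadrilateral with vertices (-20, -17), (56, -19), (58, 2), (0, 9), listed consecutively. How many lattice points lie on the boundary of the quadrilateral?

6

Along each edge there are gcd(|Δx|,|Δy|)+1 lattice points, so counting each shared vertex once the boundary has gcd(76,2) + gcd(2,21) + gcd(58,7) + gcd(20,26) = 2+1+1+2 = 6.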